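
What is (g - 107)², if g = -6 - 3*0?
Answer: 12769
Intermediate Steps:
g = -6 (g = -6 + 0 = -6)
(g - 107)² = (-6 - 107)² = (-113)² = 12769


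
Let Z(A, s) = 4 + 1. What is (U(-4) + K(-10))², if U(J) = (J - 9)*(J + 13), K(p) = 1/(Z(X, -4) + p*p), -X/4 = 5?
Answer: 150896656/11025 ≈ 13687.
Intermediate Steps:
X = -20 (X = -4*5 = -20)
Z(A, s) = 5
K(p) = 1/(5 + p²) (K(p) = 1/(5 + p*p) = 1/(5 + p²))
U(J) = (-9 + J)*(13 + J)
(U(-4) + K(-10))² = ((-117 + (-4)² + 4*(-4)) + 1/(5 + (-10)²))² = ((-117 + 16 - 16) + 1/(5 + 100))² = (-117 + 1/105)² = (-12284/105)² = 150896656/11025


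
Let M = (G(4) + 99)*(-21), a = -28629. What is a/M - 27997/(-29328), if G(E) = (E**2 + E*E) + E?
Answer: 34037141/3079440 ≈ 11.053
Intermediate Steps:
G(E) = E + 2*E**2 (G(E) = (E**2 + E**2) + E = 2*E**2 + E = E + 2*E**2)
M = -2835 (M = (4*(1 + 2*4) + 99)*(-21) = (4*(1 + 8) + 99)*(-21) = (4*9 + 99)*(-21) = (36 + 99)*(-21) = 135*(-21) = -2835)
a/M - 27997/(-29328) = -28629/(-2835) - 27997/(-29328) = -28629*(-1/2835) - 27997*(-1/29328) = 3181/315 + 27997/29328 = 34037141/3079440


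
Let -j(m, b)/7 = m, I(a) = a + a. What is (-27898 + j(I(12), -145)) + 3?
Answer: -28063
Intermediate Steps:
I(a) = 2*a
j(m, b) = -7*m
(-27898 + j(I(12), -145)) + 3 = (-27898 - 14*12) + 3 = (-27898 - 7*24) + 3 = (-27898 - 168) + 3 = -28066 + 3 = -28063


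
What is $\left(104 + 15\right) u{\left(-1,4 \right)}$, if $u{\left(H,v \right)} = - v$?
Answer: $-476$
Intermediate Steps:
$\left(104 + 15\right) u{\left(-1,4 \right)} = \left(104 + 15\right) \left(\left(-1\right) 4\right) = 119 \left(-4\right) = -476$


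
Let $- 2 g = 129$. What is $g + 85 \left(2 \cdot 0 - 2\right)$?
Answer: $- \frac{469}{2} \approx -234.5$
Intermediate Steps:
$g = - \frac{129}{2}$ ($g = \left(- \frac{1}{2}\right) 129 = - \frac{129}{2} \approx -64.5$)
$g + 85 \left(2 \cdot 0 - 2\right) = - \frac{129}{2} + 85 \left(2 \cdot 0 - 2\right) = - \frac{129}{2} + 85 \left(0 - 2\right) = - \frac{129}{2} + 85 \left(-2\right) = - \frac{129}{2} - 170 = - \frac{469}{2}$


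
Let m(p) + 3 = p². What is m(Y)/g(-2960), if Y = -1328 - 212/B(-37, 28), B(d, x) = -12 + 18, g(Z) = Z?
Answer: -16728073/26640 ≈ -627.93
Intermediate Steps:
B(d, x) = 6
Y = -4090/3 (Y = -1328 - 212/6 = -1328 - 1*106/3 = -1328 - 106/3 = -4090/3 ≈ -1363.3)
m(p) = -3 + p²
m(Y)/g(-2960) = (-3 + (-4090/3)²)/(-2960) = (-3 + 16728100/9)*(-1/2960) = (16728073/9)*(-1/2960) = -16728073/26640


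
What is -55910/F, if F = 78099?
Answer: -55910/78099 ≈ -0.71589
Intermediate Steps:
-55910/F = -55910/78099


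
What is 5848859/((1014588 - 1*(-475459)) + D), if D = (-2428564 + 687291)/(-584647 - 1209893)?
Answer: 10496011429860/2673950684653 ≈ 3.9253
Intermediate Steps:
D = 1741273/1794540 (D = -1741273/(-1794540) = -1741273*(-1/1794540) = 1741273/1794540 ≈ 0.97032)
5848859/((1014588 - 1*(-475459)) + D) = 5848859/((1014588 - 1*(-475459)) + 1741273/1794540) = 5848859/((1014588 + 475459) + 1741273/1794540) = 5848859/(1490047 + 1741273/1794540) = 5848859/(2673950684653/1794540) = 5848859*(1794540/2673950684653) = 10496011429860/2673950684653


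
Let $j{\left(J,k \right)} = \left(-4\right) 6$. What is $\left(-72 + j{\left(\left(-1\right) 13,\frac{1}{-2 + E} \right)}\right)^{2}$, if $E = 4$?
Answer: $9216$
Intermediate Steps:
$j{\left(J,k \right)} = -24$
$\left(-72 + j{\left(\left(-1\right) 13,\frac{1}{-2 + E} \right)}\right)^{2} = \left(-72 - 24\right)^{2} = \left(-96\right)^{2} = 9216$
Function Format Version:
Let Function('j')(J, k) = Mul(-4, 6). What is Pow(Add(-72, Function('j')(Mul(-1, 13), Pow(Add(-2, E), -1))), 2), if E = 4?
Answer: 9216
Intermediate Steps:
Function('j')(J, k) = -24
Pow(Add(-72, Function('j')(Mul(-1, 13), Pow(Add(-2, E), -1))), 2) = Pow(Add(-72, -24), 2) = Pow(-96, 2) = 9216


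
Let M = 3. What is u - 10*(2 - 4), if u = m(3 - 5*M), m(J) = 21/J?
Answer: 73/4 ≈ 18.250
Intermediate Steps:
u = -7/4 (u = 21/(3 - 5*3) = 21/(3 - 15) = 21/(-12) = 21*(-1/12) = -7/4 ≈ -1.7500)
u - 10*(2 - 4) = -7/4 - 10*(2 - 4) = -7/4 - 10*(-2) = -7/4 - 1*(-20) = -7/4 + 20 = 73/4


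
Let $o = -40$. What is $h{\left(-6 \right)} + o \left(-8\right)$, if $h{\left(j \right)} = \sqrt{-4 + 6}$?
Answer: $320 + \sqrt{2} \approx 321.41$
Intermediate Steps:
$h{\left(j \right)} = \sqrt{2}$
$h{\left(-6 \right)} + o \left(-8\right) = \sqrt{2} - -320 = \sqrt{2} + 320 = 320 + \sqrt{2}$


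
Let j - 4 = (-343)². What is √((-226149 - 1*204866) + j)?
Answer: 3*I*√34818 ≈ 559.79*I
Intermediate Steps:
j = 117653 (j = 4 + (-343)² = 4 + 117649 = 117653)
√((-226149 - 1*204866) + j) = √((-226149 - 1*204866) + 117653) = √((-226149 - 204866) + 117653) = √(-431015 + 117653) = √(-313362) = 3*I*√34818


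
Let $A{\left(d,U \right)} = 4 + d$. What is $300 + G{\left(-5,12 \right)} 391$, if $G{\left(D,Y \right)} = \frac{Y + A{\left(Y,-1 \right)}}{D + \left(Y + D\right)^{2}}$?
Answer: $\frac{6037}{11} \approx 548.82$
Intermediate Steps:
$G{\left(D,Y \right)} = \frac{4 + 2 Y}{D + \left(D + Y\right)^{2}}$ ($G{\left(D,Y \right)} = \frac{Y + \left(4 + Y\right)}{D + \left(Y + D\right)^{2}} = \frac{4 + 2 Y}{D + \left(D + Y\right)^{2}}$)
$300 + G{\left(-5,12 \right)} 391 = 300 + \frac{2 \left(2 + 12\right)}{-5 + \left(-5 + 12\right)^{2}} \cdot 391 = 300 + 2 \frac{1}{-5 + 7^{2}} \cdot 14 \cdot 391 = 300 + 2 \frac{1}{-5 + 49} \cdot 14 \cdot 391 = 300 + 2 \cdot \frac{1}{44} \cdot 14 \cdot 391 = 300 + \frac{7}{11} \cdot 391 = 300 + \frac{2737}{11} = \frac{6037}{11}$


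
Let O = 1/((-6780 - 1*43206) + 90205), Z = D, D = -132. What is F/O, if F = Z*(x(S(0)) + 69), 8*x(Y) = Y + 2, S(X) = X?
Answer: -367641879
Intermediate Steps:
x(Y) = ¼ + Y/8 (x(Y) = (Y + 2)/8 = (2 + Y)/8 = ¼ + Y/8)
Z = -132
O = 1/40219 (O = 1/((-6780 - 43206) + 90205) = 1/(-49986 + 90205) = 1/40219 ≈ 2.4864e-5)
F = -9141 (F = -132*((¼ + (⅛)*0) + 69) = -132*((¼ + 0) + 69) = -132*(¼ + 69) = -132*277/4 = -9141)
F/O = -9141/1/40219 = -9141*40219 = -367641879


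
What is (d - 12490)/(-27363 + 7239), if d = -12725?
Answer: 8405/6708 ≈ 1.2530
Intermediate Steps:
(d - 12490)/(-27363 + 7239) = (-12725 - 12490)/(-27363 + 7239) = -25215/(-20124) = -25215*(-1/20124) = 8405/6708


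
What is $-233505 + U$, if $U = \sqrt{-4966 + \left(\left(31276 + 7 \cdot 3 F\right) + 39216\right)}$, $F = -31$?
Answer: $-233505 + 5 \sqrt{2595} \approx -2.3325 \cdot 10^{5}$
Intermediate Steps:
$U = 5 \sqrt{2595}$ ($U = \sqrt{-4966 + \left(\left(31276 + 7 \cdot 3 \left(-31\right)\right) + 39216\right)} = \sqrt{-4966 + \left(\left(31276 + 21 \left(-31\right)\right) + 39216\right)} = \sqrt{-4966 + \left(\left(31276 - 651\right) + 39216\right)} = \sqrt{-4966 + \left(30625 + 39216\right)} = \sqrt{-4966 + 69841} = \sqrt{64875} = 5 \sqrt{2595} \approx 254.71$)
$-233505 + U = -233505 + 5 \sqrt{2595}$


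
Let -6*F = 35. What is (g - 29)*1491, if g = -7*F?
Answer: 35287/2 ≈ 17644.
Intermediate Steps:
F = -35/6 (F = -⅙*35 = -35/6 ≈ -5.8333)
g = 245/6 (g = -7*(-35/6) = 245/6 ≈ 40.833)
(g - 29)*1491 = (245/6 - 29)*1491 = (71/6)*1491 = 35287/2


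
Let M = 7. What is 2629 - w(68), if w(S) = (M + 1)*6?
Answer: 2581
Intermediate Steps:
w(S) = 48 (w(S) = (7 + 1)*6 = 8*6 = 48)
2629 - w(68) = 2629 - 1*48 = 2629 - 48 = 2581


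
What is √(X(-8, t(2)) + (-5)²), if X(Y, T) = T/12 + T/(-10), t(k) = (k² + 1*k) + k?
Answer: √5595/15 ≈ 4.9866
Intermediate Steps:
t(k) = k² + 2*k (t(k) = (k² + k) + k = (k + k²) + k = k² + 2*k)
X(Y, T) = -T/60 (X(Y, T) = T*(1/12) + T*(-⅒) = T/12 - T/10 = -T/60)
√(X(-8, t(2)) + (-5)²) = √(-(2 + 2)/30 + (-5)²) = √(-4/30 + 25) = √(-1/60*8 + 25) = √(-2/15 + 25) = √(373/15) = √5595/15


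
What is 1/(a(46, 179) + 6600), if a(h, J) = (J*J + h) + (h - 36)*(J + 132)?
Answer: 1/41797 ≈ 2.3925e-5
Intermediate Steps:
a(h, J) = h + J² + (-36 + h)*(132 + J) (a(h, J) = (J² + h) + (-36 + h)*(132 + J) = (h + J²) + (-36 + h)*(132 + J) = h + J² + (-36 + h)*(132 + J))
1/(a(46, 179) + 6600) = 1/((-4752 + 179² - 36*179 + 133*46 + 179*46) + 6600) = 1/((-4752 + 32041 - 6444 + 6118 + 8234) + 6600) = 1/(35197 + 6600) = 1/41797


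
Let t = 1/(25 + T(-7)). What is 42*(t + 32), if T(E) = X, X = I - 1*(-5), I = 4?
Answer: 22869/17 ≈ 1345.2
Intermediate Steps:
X = 9 (X = 4 - 1*(-5) = 4 + 5 = 9)
T(E) = 9
t = 1/34 (t = 1/(25 + 9) = 1/34 ≈ 0.029412)
42*(t + 32) = 42*(1/34 + 32) = 42*(1089/34) = 22869/17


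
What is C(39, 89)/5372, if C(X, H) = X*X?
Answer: 1521/5372 ≈ 0.28313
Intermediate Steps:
C(X, H) = X²
C(39, 89)/5372 = 39²/5372 = 1521*(1/5372) = 1521/5372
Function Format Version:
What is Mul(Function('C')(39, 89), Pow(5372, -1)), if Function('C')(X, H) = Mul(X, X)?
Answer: Rational(1521, 5372) ≈ 0.28313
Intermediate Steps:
Function('C')(X, H) = Pow(X, 2)
Mul(Function('C')(39, 89), Pow(5372, -1)) = Mul(Pow(39, 2), Pow(5372, -1)) = Mul(1521, Rational(1, 5372)) = Rational(1521, 5372)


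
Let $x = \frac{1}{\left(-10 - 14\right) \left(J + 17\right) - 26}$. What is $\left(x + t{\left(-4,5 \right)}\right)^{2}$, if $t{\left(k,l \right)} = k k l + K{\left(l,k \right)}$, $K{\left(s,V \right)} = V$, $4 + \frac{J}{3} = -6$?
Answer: $\frac{472497169}{81796} \approx 5776.5$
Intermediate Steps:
$J = -30$ ($J = -12 + 3 \left(-6\right) = -12 - 18 = -30$)
$t{\left(k,l \right)} = k + l k^{2}$ ($t{\left(k,l \right)} = k k l + k = k^{2} l + k = l k^{2} + k = k + l k^{2}$)
$x = \frac{1}{286}$ ($x = \frac{1}{\left(-10 - 14\right) \left(-30 + 17\right) - 26} = \frac{1}{\left(-24\right) \left(-13\right) - 26} = \frac{1}{312 - 26} = \frac{1}{286} \approx 0.0034965$)
$\left(x + t{\left(-4,5 \right)}\right)^{2} = \left(\frac{1}{286} - 4 \left(1 - 20\right)\right)^{2} = \left(\frac{1}{286} - -76\right)^{2} = \left(\frac{1}{286} + 76\right)^{2} = \left(\frac{21737}{286}\right)^{2} = \frac{472497169}{81796}$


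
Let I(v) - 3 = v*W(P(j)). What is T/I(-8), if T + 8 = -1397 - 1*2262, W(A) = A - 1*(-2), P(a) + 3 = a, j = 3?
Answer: 3667/13 ≈ 282.08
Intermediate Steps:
P(a) = -3 + a
W(A) = 2 + A (W(A) = A + 2 = 2 + A)
I(v) = 3 + 2*v (I(v) = 3 + v*(2 + (-3 + 3)) = 3 + v*(2 + 0) = 3 + v*2 = 3 + 2*v)
T = -3667 (T = -8 + (-1397 - 1*2262) = -8 + (-1397 - 2262) = -8 - 3659 = -3667)
T/I(-8) = -3667/(3 + 2*(-8)) = -3667/(3 - 16) = -3667/(-13) = -3667*(-1/13) = 3667/13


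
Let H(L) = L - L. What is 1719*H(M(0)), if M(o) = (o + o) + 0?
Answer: 0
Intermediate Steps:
M(o) = 2*o (M(o) = 2*o + 0 = 2*o)
H(L) = 0
1719*H(M(0)) = 1719*0 = 0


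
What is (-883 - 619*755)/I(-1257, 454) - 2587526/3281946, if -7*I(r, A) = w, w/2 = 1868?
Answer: 1343403260585/1532668782 ≈ 876.51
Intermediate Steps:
w = 3736 (w = 2*1868 = 3736)
I(r, A) = -3736/7 (I(r, A) = -⅐*3736 = -3736/7)
(-883 - 619*755)/I(-1257, 454) - 2587526/3281946 = (-883 - 619*755)/(-3736/7) - 2587526/3281946 = (-883 - 467345)*(-7/3736) - 2587526*1/3281946 = -468228*(-7/3736) - 1293763/1640973 = 819399/934 - 1293763/1640973 = 1343403260585/1532668782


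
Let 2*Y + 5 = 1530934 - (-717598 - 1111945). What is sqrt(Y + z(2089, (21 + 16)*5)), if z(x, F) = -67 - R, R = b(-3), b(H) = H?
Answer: 2*sqrt(420043) ≈ 1296.2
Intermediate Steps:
Y = 1680236 (Y = -5/2 + (1530934 - (-717598 - 1111945))/2 = -5/2 + (1530934 - 1*(-1829543))/2 = -5/2 + (1530934 + 1829543)/2 = -5/2 + (1/2)*3360477 = -5/2 + 3360477/2 = 1680236)
R = -3
z(x, F) = -64 (z(x, F) = -67 - 1*(-3) = -67 + 3 = -64)
sqrt(Y + z(2089, (21 + 16)*5)) = sqrt(1680236 - 64) = sqrt(1680172) = 2*sqrt(420043)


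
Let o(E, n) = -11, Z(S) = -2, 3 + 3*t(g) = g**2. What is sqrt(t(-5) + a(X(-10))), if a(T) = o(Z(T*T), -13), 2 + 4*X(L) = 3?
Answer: I*sqrt(33)/3 ≈ 1.9149*I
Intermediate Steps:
X(L) = 1/4 (X(L) = -1/2 + (1/4)*3 = -1/2 + 3/4 = 1/4)
t(g) = -1 + g**2/3
a(T) = -11
sqrt(t(-5) + a(X(-10))) = sqrt((-1 + (1/3)*(-5)**2) - 11) = sqrt((-1 + (1/3)*25) - 11) = sqrt((-1 + 25/3) - 11) = sqrt(22/3 - 11) = sqrt(-11/3) = I*sqrt(33)/3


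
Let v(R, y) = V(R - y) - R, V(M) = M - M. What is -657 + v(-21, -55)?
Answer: -636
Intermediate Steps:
V(M) = 0
v(R, y) = -R (v(R, y) = 0 - R = -R)
-657 + v(-21, -55) = -657 - 1*(-21) = -657 + 21 = -636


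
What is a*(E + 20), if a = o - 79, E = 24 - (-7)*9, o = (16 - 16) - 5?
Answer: -8988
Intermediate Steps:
o = -5 (o = 0 - 5 = -5)
E = 87 (E = 24 - 1*(-63) = 24 + 63 = 87)
a = -84 (a = -5 - 79 = -84)
a*(E + 20) = -84*(87 + 20) = -84*107 = -8988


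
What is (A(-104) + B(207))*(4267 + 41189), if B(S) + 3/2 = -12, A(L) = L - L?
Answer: -613656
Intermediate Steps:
A(L) = 0
B(S) = -27/2 (B(S) = -3/2 - 12 = -27/2)
(A(-104) + B(207))*(4267 + 41189) = (0 - 27/2)*(4267 + 41189) = -27/2*45456 = -613656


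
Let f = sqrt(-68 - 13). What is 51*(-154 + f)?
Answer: -7854 + 459*I ≈ -7854.0 + 459.0*I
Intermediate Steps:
f = 9*I (f = sqrt(-81) = 9*I ≈ 9.0*I)
51*(-154 + f) = 51*(-154 + 9*I) = -7854 + 459*I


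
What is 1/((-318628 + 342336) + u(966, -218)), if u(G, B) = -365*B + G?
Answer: 1/104244 ≈ 9.5929e-6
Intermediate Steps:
u(G, B) = G - 365*B
1/((-318628 + 342336) + u(966, -218)) = 1/((-318628 + 342336) + (966 - 365*(-218))) = 1/(23708 + (966 + 79570)) = 1/(23708 + 80536) = 1/104244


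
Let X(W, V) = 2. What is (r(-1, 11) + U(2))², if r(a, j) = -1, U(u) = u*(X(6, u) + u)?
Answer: 49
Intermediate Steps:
U(u) = u*(2 + u)
(r(-1, 11) + U(2))² = (-1 + 2*(2 + 2))² = (-1 + 2*4)² = (-1 + 8)² = 7² = 49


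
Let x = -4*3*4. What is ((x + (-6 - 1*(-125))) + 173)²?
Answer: 59536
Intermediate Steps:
x = -48 (x = -12*4 = -48)
((x + (-6 - 1*(-125))) + 173)² = ((-48 + (-6 - 1*(-125))) + 173)² = ((-48 + (-6 + 125)) + 173)² = ((-48 + 119) + 173)² = (71 + 173)² = 244² = 59536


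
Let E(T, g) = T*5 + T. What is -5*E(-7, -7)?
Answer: 210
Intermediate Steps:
E(T, g) = 6*T (E(T, g) = 5*T + T = 6*T)
-5*E(-7, -7) = -30*(-7) = -5*(-42) = 210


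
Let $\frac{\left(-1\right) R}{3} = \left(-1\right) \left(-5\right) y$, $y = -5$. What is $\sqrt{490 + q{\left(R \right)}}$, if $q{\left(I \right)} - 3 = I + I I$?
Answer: $\sqrt{6193} \approx 78.696$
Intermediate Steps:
$R = 75$ ($R = - 3 \left(-1\right) \left(-5\right) \left(-5\right) = - 3 \cdot 5 \left(-5\right) = \left(-3\right) \left(-25\right) = 75$)
$q{\left(I \right)} = 3 + I + I^{2}$ ($q{\left(I \right)} = 3 + \left(I + I I\right) = 3 + \left(I + I^{2}\right) = 3 + I + I^{2}$)
$\sqrt{490 + q{\left(R \right)}} = \sqrt{490 + \left(3 + 75 + 75^{2}\right)} = \sqrt{490 + \left(3 + 75 + 5625\right)} = \sqrt{490 + 5703} = \sqrt{6193}$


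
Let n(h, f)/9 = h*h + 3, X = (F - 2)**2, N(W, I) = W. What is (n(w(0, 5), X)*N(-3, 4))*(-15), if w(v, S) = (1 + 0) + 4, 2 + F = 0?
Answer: 11340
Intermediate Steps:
F = -2 (F = -2 + 0 = -2)
X = 16 (X = (-2 - 2)**2 = (-4)**2 = 16)
w(v, S) = 5 (w(v, S) = 1 + 4 = 5)
n(h, f) = 27 + 9*h**2 (n(h, f) = 9*(h*h + 3) = 9*(h**2 + 3) = 9*(3 + h**2) = 27 + 9*h**2)
(n(w(0, 5), X)*N(-3, 4))*(-15) = ((27 + 9*5**2)*(-3))*(-15) = ((27 + 9*25)*(-3))*(-15) = ((27 + 225)*(-3))*(-15) = (252*(-3))*(-15) = -756*(-15) = 11340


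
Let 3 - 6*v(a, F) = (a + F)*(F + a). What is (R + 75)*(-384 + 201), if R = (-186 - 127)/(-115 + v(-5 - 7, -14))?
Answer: -19050849/1363 ≈ -13977.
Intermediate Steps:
v(a, F) = ½ - (F + a)²/6 (v(a, F) = ½ - (a + F)*(F + a)/6 = ½ - (F + a)*(F + a)/6 = ½ - (F + a)²/6)
R = 1878/1363 (R = (-186 - 127)/(-115 + (½ - (-14 + (-5 - 7))²/6)) = -313/(-115 + (½ - (-14 - 12)²/6)) = -313/(-115 + (½ - ⅙*(-26)²)) = -313/(-115 + (½ - ⅙*676)) = -313/(-115 + (½ - 338/3)) = -313/(-115 - 673/6) = -313/(-1363/6) = -313*(-6/1363) = 1878/1363 ≈ 1.3778)
(R + 75)*(-384 + 201) = (1878/1363 + 75)*(-384 + 201) = (104103/1363)*(-183) = -19050849/1363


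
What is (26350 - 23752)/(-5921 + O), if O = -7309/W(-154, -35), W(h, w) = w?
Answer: -15155/33321 ≈ -0.45482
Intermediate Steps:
O = 7309/35 (O = -7309/(-35) = -7309*(-1/35) = 7309/35 ≈ 208.83)
(26350 - 23752)/(-5921 + O) = (26350 - 23752)/(-5921 + 7309/35) = 2598/(-199926/35) = 2598*(-35/199926) = -15155/33321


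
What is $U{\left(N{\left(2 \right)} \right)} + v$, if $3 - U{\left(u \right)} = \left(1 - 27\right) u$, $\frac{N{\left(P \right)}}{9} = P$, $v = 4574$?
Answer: $5045$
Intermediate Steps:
$N{\left(P \right)} = 9 P$
$U{\left(u \right)} = 3 + 26 u$ ($U{\left(u \right)} = 3 - \left(1 - 27\right) u = 3 - - 26 u = 3 + 26 u$)
$U{\left(N{\left(2 \right)} \right)} + v = \left(3 + 26 \cdot 9 \cdot 2\right) + 4574 = \left(3 + 26 \cdot 18\right) + 4574 = \left(3 + 468\right) + 4574 = 471 + 4574 = 5045$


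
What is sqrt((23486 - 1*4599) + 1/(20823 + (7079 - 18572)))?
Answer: 7*sqrt(33552909870)/9330 ≈ 137.43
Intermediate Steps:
sqrt((23486 - 1*4599) + 1/(20823 + (7079 - 18572))) = sqrt((23486 - 4599) + 1/(20823 - 11493)) = sqrt(18887 + 1/9330) = sqrt(176215711/9330) = 7*sqrt(33552909870)/9330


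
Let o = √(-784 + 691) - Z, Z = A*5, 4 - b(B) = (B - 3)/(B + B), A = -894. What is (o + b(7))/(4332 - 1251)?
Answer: 31316/21567 + I*√93/3081 ≈ 1.452 + 0.00313*I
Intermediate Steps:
b(B) = 4 - (-3 + B)/(2*B) (b(B) = 4 - (B - 3)/(B + B) = 4 - (-3 + B)/(2*B))
Z = -4470 (Z = -894*5 = -4470)
o = 4470 + I*√93 (o = √(-784 + 691) - 1*(-4470) = √(-93) + 4470 = I*√93 + 4470 = 4470 + I*√93 ≈ 4470.0 + 9.6436*I)
(o + b(7))/(4332 - 1251) = ((4470 + I*√93) + (½)*(3 + 7*7)/7)/(4332 - 1251) = ((4470 + I*√93) + (½)*(⅐)*(3 + 49))/3081 = ((4470 + I*√93) + (½)*(⅐)*52)*(1/3081) = ((4470 + I*√93) + 26/7)*(1/3081) = (31316/7 + I*√93)*(1/3081) = 31316/21567 + I*√93/3081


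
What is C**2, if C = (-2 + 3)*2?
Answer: 4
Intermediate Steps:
C = 2 (C = 1*2 = 2)
C**2 = 2**2 = 4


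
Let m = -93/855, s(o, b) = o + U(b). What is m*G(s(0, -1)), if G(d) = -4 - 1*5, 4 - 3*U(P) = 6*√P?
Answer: 93/95 ≈ 0.97895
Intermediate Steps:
U(P) = 4/3 - 2*√P
s(o, b) = 4/3 + o - 2*√b (s(o, b) = o + (4/3 - 2*√b) = 4/3 + o - 2*√b)
m = -31/285 (m = -93*1/855 = -31/285 ≈ -0.10877)
G(d) = -9 (G(d) = -4 - 5 = -9)
m*G(s(0, -1)) = -31/285*(-9) = 93/95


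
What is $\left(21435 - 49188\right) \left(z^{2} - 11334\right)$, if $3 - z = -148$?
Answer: $-318243651$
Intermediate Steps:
$z = 151$ ($z = 3 - -148 = 3 + 148 = 151$)
$\left(21435 - 49188\right) \left(z^{2} - 11334\right) = \left(21435 - 49188\right) \left(151^{2} - 11334\right) = - 27753 \left(22801 - 11334\right) = \left(-27753\right) 11467 = -318243651$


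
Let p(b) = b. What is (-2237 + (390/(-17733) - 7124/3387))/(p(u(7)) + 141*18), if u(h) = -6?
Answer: -44828536283/50692050324 ≈ -0.88433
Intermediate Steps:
(-2237 + (390/(-17733) - 7124/3387))/(p(u(7)) + 141*18) = (-2237 + (390/(-17733) - 7124/3387))/(-6 + 141*18) = (-2237 + (390*(-1/17733) - 7124*1/3387))/(-6 + 2538) = (-2237 + (-130/5911 - 7124/3387))/2532 = (-2237 - 42550274/20020557)*(1/2532) = -44828536283/20020557*1/2532 = -44828536283/50692050324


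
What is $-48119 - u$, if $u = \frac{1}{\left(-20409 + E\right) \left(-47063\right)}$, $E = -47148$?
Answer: $- \frac{152991237143830}{3179435091} \approx -48119.0$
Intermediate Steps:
$u = \frac{1}{3179435091}$ ($u = \frac{1}{\left(-20409 - 47148\right) \left(-47063\right)} = \frac{1}{-67557} \left(- \frac{1}{47063}\right) = \left(- \frac{1}{67557}\right) \left(- \frac{1}{47063}\right) = \frac{1}{3179435091} \approx 3.1452 \cdot 10^{-10}$)
$-48119 - u = -48119 - \frac{1}{3179435091} = - \frac{152991237143830}{3179435091}$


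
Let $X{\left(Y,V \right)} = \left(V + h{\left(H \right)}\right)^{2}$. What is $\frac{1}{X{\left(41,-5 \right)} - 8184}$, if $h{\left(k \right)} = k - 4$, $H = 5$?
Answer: $- \frac{1}{8168} \approx -0.00012243$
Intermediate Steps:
$h{\left(k \right)} = -4 + k$
$X{\left(Y,V \right)} = \left(1 + V\right)^{2}$ ($X{\left(Y,V \right)} = \left(V + \left(-4 + 5\right)\right)^{2} = \left(V + 1\right)^{2} = \left(1 + V\right)^{2}$)
$\frac{1}{X{\left(41,-5 \right)} - 8184} = \frac{1}{\left(1 - 5\right)^{2} - 8184} = \frac{1}{\left(-4\right)^{2} - 8184} = \frac{1}{16 - 8184} = \frac{1}{-8168} = - \frac{1}{8168}$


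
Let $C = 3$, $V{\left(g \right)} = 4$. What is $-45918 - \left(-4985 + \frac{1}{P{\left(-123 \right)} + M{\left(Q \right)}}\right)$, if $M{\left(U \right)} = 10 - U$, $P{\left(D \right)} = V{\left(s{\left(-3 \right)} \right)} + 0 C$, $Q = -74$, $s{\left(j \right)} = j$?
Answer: $- \frac{3602105}{88} \approx -40933.0$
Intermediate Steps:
$P{\left(D \right)} = 4$ ($P{\left(D \right)} = 4 + 0 \cdot 3 = 4 + 0 = 4$)
$-45918 - \left(-4985 + \frac{1}{P{\left(-123 \right)} + M{\left(Q \right)}}\right) = -45918 - \left(-4985 + \frac{1}{4 + \left(10 - -74\right)}\right) = -45918 - \left(-4985 + \frac{1}{4 + \left(10 + 74\right)}\right) = -45918 - \left(-4985 + \frac{1}{4 + 84}\right) = -45918 - \left(-4985 + \frac{1}{88}\right) = -45918 - - \frac{438679}{88} = -45918 + \frac{438679}{88} = - \frac{3602105}{88}$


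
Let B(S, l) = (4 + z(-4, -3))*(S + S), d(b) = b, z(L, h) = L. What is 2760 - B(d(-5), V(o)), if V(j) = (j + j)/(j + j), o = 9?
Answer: 2760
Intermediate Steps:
V(j) = 1 (V(j) = (2*j)/((2*j)) = (2*j)*(1/(2*j)) = 1)
B(S, l) = 0 (B(S, l) = (4 - 4)*(S + S) = 0*(2*S) = 0)
2760 - B(d(-5), V(o)) = 2760 - 1*0 = 2760 + 0 = 2760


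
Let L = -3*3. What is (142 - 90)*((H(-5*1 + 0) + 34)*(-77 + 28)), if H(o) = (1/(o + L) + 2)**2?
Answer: -96109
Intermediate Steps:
L = -9
H(o) = (2 + 1/(-9 + o))**2 (H(o) = (1/(o - 9) + 2)**2 = (1/(-9 + o) + 2)**2 = (2 + 1/(-9 + o))**2)
(142 - 90)*((H(-5*1 + 0) + 34)*(-77 + 28)) = (142 - 90)*(((-17 + 2*(-5*1 + 0))**2/(-9 + (-5*1 + 0))**2 + 34)*(-77 + 28)) = 52*(((-17 + 2*(-5 + 0))**2/(-9 + (-5 + 0))**2 + 34)*(-49)) = 52*(((-17 + 2*(-5))**2/(-9 - 5)**2 + 34)*(-49)) = 52*(((-17 - 10)**2/(-14)**2 + 34)*(-49)) = 52*(((-27)**2*(1/196) + 34)*(-49)) = 52*((729*(1/196) + 34)*(-49)) = 52*((729/196 + 34)*(-49)) = 52*((7393/196)*(-49)) = 52*(-7393/4) = -96109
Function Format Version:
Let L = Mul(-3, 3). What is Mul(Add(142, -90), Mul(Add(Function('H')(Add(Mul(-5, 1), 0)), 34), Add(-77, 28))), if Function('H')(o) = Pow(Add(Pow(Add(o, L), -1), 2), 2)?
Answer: -96109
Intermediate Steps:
L = -9
Function('H')(o) = Pow(Add(2, Pow(Add(-9, o), -1)), 2) (Function('H')(o) = Pow(Add(Pow(Add(o, -9), -1), 2), 2) = Pow(Add(Pow(Add(-9, o), -1), 2), 2) = Pow(Add(2, Pow(Add(-9, o), -1)), 2))
Mul(Add(142, -90), Mul(Add(Function('H')(Add(Mul(-5, 1), 0)), 34), Add(-77, 28))) = Mul(Add(142, -90), Mul(Add(Mul(Pow(Add(-17, Mul(2, Add(Mul(-5, 1), 0))), 2), Pow(Add(-9, Add(Mul(-5, 1), 0)), -2)), 34), Add(-77, 28))) = Mul(52, Mul(Add(Mul(Pow(Add(-17, Mul(2, Add(-5, 0))), 2), Pow(Add(-9, Add(-5, 0)), -2)), 34), -49)) = Mul(52, Mul(Add(Mul(Pow(Add(-17, Mul(2, -5)), 2), Pow(Add(-9, -5), -2)), 34), -49)) = Mul(52, Mul(Add(Mul(Pow(Add(-17, -10), 2), Pow(-14, -2)), 34), -49)) = Mul(52, Mul(Add(Mul(Pow(-27, 2), Rational(1, 196)), 34), -49)) = Mul(52, Mul(Add(Mul(729, Rational(1, 196)), 34), -49)) = Mul(52, Mul(Add(Rational(729, 196), 34), -49)) = Mul(52, Mul(Rational(7393, 196), -49)) = Mul(52, Rational(-7393, 4)) = -96109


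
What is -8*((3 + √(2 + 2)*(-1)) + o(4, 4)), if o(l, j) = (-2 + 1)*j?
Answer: 24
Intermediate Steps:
o(l, j) = -j
-8*((3 + √(2 + 2)*(-1)) + o(4, 4)) = -8*((3 + √(2 + 2)*(-1)) - 1*4) = -8*((3 + √4*(-1)) - 4) = -8*((3 + 2*(-1)) - 4) = -8*((3 - 2) - 4) = -8*(1 - 4) = -8*(-3) = 24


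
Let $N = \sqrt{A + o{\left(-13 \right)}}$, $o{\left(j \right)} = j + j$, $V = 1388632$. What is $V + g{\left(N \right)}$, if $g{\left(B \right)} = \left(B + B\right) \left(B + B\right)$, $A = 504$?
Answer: $1390544$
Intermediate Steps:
$o{\left(j \right)} = 2 j$
$N = \sqrt{478}$ ($N = \sqrt{504 + 2 \left(-13\right)} = \sqrt{504 - 26} = \sqrt{478} \approx 21.863$)
$g{\left(B \right)} = 4 B^{2}$ ($g{\left(B \right)} = 2 B 2 B = 4 B^{2}$)
$V + g{\left(N \right)} = 1388632 + 4 \left(\sqrt{478}\right)^{2} = 1388632 + 4 \cdot 478 = 1388632 + 1912 = 1390544$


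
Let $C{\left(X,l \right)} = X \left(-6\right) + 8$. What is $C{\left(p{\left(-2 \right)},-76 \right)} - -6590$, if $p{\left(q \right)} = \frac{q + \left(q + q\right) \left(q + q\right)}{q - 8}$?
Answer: $\frac{33032}{5} \approx 6606.4$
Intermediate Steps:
$p{\left(q \right)} = \frac{q + 4 q^{2}}{-8 + q}$ ($p{\left(q \right)} = \frac{q + 2 q 2 q}{-8 + q} = \frac{q + 4 q^{2}}{-8 + q}$)
$C{\left(X,l \right)} = 8 - 6 X$ ($C{\left(X,l \right)} = - 6 X + 8 = 8 - 6 X$)
$C{\left(p{\left(-2 \right)},-76 \right)} - -6590 = \left(8 - 6 \left(- \frac{2 \left(1 + 4 \left(-2\right)\right)}{-8 - 2}\right)\right) - -6590 = \left(8 - 6 \left(- \frac{2 \left(1 - 8\right)}{-10}\right)\right) + 6590 = \left(8 - 6 \left(\left(-2\right) \left(- \frac{1}{10}\right) \left(-7\right)\right)\right) + 6590 = \left(8 - - \frac{42}{5}\right) + 6590 = \left(8 + \frac{42}{5}\right) + 6590 = \frac{82}{5} + 6590 = \frac{33032}{5}$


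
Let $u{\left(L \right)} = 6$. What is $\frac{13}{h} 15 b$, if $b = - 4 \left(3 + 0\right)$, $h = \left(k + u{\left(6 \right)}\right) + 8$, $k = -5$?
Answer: $-260$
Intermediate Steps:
$h = 9$ ($h = \left(-5 + 6\right) + 8 = 1 + 8 = 9$)
$b = -12$ ($b = \left(-4\right) 3 = -12$)
$\frac{13}{h} 15 b = \frac{13}{9} \cdot 15 \left(-12\right) = \frac{65}{3} \left(-12\right) = -260$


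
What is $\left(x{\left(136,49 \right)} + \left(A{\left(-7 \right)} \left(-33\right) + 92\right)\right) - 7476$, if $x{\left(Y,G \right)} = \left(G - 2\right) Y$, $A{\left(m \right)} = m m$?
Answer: $-2609$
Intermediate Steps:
$A{\left(m \right)} = m^{2}$
$x{\left(Y,G \right)} = Y \left(-2 + G\right)$ ($x{\left(Y,G \right)} = \left(-2 + G\right) Y = Y \left(-2 + G\right)$)
$\left(x{\left(136,49 \right)} + \left(A{\left(-7 \right)} \left(-33\right) + 92\right)\right) - 7476 = \left(136 \left(-2 + 49\right) + \left(\left(-7\right)^{2} \left(-33\right) + 92\right)\right) - 7476 = \left(136 \cdot 47 + \left(49 \left(-33\right) + 92\right)\right) - 7476 = \left(6392 + \left(-1617 + 92\right)\right) - 7476 = \left(6392 - 1525\right) - 7476 = 4867 - 7476 = -2609$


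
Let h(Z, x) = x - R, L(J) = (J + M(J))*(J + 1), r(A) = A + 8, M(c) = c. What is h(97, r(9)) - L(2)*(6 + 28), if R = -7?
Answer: -384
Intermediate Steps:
r(A) = 8 + A
L(J) = 2*J*(1 + J) (L(J) = (J + J)*(J + 1) = (2*J)*(1 + J) = 2*J*(1 + J))
h(Z, x) = 7 + x (h(Z, x) = x - 1*(-7) = x + 7 = 7 + x)
h(97, r(9)) - L(2)*(6 + 28) = (7 + (8 + 9)) - 2*2*(1 + 2)*(6 + 28) = (7 + 17) - 2*2*3*34 = 24 - 12*34 = 24 - 1*408 = 24 - 408 = -384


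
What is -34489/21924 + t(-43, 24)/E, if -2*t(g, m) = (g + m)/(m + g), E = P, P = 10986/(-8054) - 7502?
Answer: -148868157287/94636659204 ≈ -1.5730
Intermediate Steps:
P = -30216047/4027 (P = 10986*(-1/8054) - 7502 = -5493/4027 - 7502 = -30216047/4027 ≈ -7503.4)
E = -30216047/4027 ≈ -7503.4
t(g, m) = -½ (t(g, m) = -(g + m)/(2*(m + g)) = -(g + m)/(2*(g + m)) = -½*1 = -½)
-34489/21924 + t(-43, 24)/E = -34489/21924 - 1/(2*(-30216047/4027)) = -34489*1/21924 - ½*(-4027/30216047) = -4927/3132 + 4027/60432094 = -148868157287/94636659204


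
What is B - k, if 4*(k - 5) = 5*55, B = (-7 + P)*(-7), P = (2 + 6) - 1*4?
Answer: -211/4 ≈ -52.750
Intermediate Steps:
P = 4 (P = 8 - 4 = 4)
B = 21 (B = (-7 + 4)*(-7) = -3*(-7) = 21)
k = 295/4 (k = 5 + (5*55)/4 = 5 + (¼)*275 = 5 + 275/4 = 295/4 ≈ 73.750)
B - k = 21 - 1*295/4 = 21 - 295/4 = -211/4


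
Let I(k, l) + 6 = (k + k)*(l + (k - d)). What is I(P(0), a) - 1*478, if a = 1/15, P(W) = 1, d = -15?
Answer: -6778/15 ≈ -451.87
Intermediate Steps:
a = 1/15 ≈ 0.066667
I(k, l) = -6 + 2*k*(15 + k + l) (I(k, l) = -6 + (k + k)*(l + (k - 1*(-15))) = -6 + (2*k)*(l + (k + 15)) = -6 + (2*k)*(l + (15 + k)) = -6 + (2*k)*(15 + k + l) = -6 + 2*k*(15 + k + l))
I(P(0), a) - 1*478 = (-6 + 2*1² + 30*1 + 2*1*(1/15)) - 1*478 = (-6 + 2*1 + 30 + 2/15) - 478 = (-6 + 2 + 30 + 2/15) - 478 = 392/15 - 478 = -6778/15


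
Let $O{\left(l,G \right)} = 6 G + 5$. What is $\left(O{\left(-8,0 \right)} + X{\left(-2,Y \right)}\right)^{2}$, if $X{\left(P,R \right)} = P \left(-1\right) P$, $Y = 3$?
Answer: $1$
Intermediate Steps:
$O{\left(l,G \right)} = 5 + 6 G$
$X{\left(P,R \right)} = - P^{2}$ ($X{\left(P,R \right)} = - P P = - P^{2}$)
$\left(O{\left(-8,0 \right)} + X{\left(-2,Y \right)}\right)^{2} = \left(\left(5 + 6 \cdot 0\right) - \left(-2\right)^{2}\right)^{2} = \left(\left(5 + 0\right) - 4\right)^{2} = \left(5 - 4\right)^{2} = 1^{2} = 1$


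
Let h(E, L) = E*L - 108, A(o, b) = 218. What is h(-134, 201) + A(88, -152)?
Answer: -26824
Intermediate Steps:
h(E, L) = -108 + E*L
h(-134, 201) + A(88, -152) = (-108 - 134*201) + 218 = (-108 - 26934) + 218 = -27042 + 218 = -26824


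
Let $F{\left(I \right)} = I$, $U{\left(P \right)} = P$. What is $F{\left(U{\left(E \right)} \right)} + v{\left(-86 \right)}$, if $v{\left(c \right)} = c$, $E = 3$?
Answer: $-83$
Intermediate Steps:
$F{\left(U{\left(E \right)} \right)} + v{\left(-86 \right)} = 3 - 86 = -83$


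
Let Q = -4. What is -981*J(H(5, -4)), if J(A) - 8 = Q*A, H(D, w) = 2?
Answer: 0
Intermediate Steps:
J(A) = 8 - 4*A
-981*J(H(5, -4)) = -981*(8 - 4*2) = -981*(8 - 8) = -981*0 = 0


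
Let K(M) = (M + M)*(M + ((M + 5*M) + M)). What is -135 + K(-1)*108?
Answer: 1593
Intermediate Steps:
K(M) = 16*M**2 (K(M) = (2*M)*(M + (6*M + M)) = (2*M)*(M + 7*M) = (2*M)*(8*M) = 16*M**2)
-135 + K(-1)*108 = -135 + (16*(-1)**2)*108 = -135 + (16*1)*108 = -135 + 16*108 = -135 + 1728 = 1593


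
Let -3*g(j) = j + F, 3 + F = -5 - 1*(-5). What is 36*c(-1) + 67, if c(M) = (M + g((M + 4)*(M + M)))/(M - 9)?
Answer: 299/5 ≈ 59.800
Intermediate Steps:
F = -3 (F = -3 + (-5 - 1*(-5)) = -3 + (-5 + 5) = -3 + 0 = -3)
g(j) = 1 - j/3 (g(j) = -(j - 3)/3 = -(-3 + j)/3 = 1 - j/3)
c(M) = (1 + M - 2*M*(4 + M)/3)/(-9 + M) (c(M) = (M + (1 - (M + 4)*(M + M)/3))/(M - 9) = (M + (1 - (4 + M)*2*M/3))/(-9 + M) = (M + (1 - 2*M*(4 + M)/3))/(-9 + M) = (1 + M - 2*M*(4 + M)/3)/(-9 + M))
36*c(-1) + 67 = 36*((3 - 5*(-1) - 2*(-1)²)/(3*(-9 - 1))) + 67 = 36*((⅓)*(3 + 5 - 2*1)/(-10)) + 67 = 36*((⅓)*(-⅒)*(3 + 5 - 2)) + 67 = 36*((⅓)*(-⅒)*6) + 67 = 36*(-⅕) + 67 = -36/5 + 67 = 299/5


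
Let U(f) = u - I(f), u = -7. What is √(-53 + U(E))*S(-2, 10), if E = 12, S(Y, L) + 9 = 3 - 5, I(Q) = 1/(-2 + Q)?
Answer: -11*I*√6010/10 ≈ -85.277*I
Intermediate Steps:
S(Y, L) = -11 (S(Y, L) = -9 + (3 - 5) = -9 - 2 = -11)
U(f) = -7 - 1/(-2 + f)
√(-53 + U(E))*S(-2, 10) = √(-53 + (13 - 7*12)/(-2 + 12))*(-11) = √(-53 + (13 - 84)/10)*(-11) = √(-53 + (⅒)*(-71))*(-11) = √(-53 - 71/10)*(-11) = √(-601/10)*(-11) = (I*√6010/10)*(-11) = -11*I*√6010/10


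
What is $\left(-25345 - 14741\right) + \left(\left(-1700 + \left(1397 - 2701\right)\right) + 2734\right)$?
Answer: $-40356$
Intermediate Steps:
$\left(-25345 - 14741\right) + \left(\left(-1700 + \left(1397 - 2701\right)\right) + 2734\right) = -40086 + \left(\left(-1700 - 1304\right) + 2734\right) = -40086 + \left(-3004 + 2734\right) = -40086 - 270 = -40356$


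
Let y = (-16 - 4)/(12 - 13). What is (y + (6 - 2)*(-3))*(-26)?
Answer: -208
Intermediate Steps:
y = 20 (y = -20/(-1) = -20*(-1) = 20)
(y + (6 - 2)*(-3))*(-26) = (20 + (6 - 2)*(-3))*(-26) = (20 + 4*(-3))*(-26) = (20 - 12)*(-26) = 8*(-26) = -208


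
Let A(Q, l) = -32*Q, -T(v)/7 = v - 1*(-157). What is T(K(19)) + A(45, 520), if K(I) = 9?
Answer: -2602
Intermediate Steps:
T(v) = -1099 - 7*v (T(v) = -7*(v - 1*(-157)) = -7*(v + 157) = -7*(157 + v) = -1099 - 7*v)
T(K(19)) + A(45, 520) = (-1099 - 7*9) - 32*45 = (-1099 - 63) - 1440 = -1162 - 1440 = -2602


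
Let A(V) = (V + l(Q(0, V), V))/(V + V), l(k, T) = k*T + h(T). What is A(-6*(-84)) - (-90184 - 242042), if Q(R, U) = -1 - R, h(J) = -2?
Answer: 167441903/504 ≈ 3.3223e+5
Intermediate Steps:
l(k, T) = -2 + T*k (l(k, T) = k*T - 2 = T*k - 2 = -2 + T*k)
A(V) = -1/V (A(V) = (V + (-2 + V*(-1 - 1*0)))/(V + V) = (V + (-2 + V*(-1 + 0)))/((2*V)) = (V + (-2 + V*(-1)))*(1/(2*V)) = (V + (-2 - V))*(1/(2*V)) = -1/V)
A(-6*(-84)) - (-90184 - 242042) = -1/((-6*(-84))) - (-90184 - 242042) = -1/504 - 1*(-332226) = -1*1/504 + 332226 = -1/504 + 332226 = 167441903/504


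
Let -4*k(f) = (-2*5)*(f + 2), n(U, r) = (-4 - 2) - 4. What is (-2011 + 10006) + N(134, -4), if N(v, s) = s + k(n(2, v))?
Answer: 7971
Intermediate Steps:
n(U, r) = -10 (n(U, r) = -6 - 4 = -10)
k(f) = 5 + 5*f/2 (k(f) = -(-2*5)*(f + 2)/4 = -(-5)*(2 + f)/2 = -(-20 - 10*f)/4 = 5 + 5*f/2)
N(v, s) = -20 + s (N(v, s) = s + (5 + (5/2)*(-10)) = s + (5 - 25) = s - 20 = -20 + s)
(-2011 + 10006) + N(134, -4) = (-2011 + 10006) + (-20 - 4) = 7995 - 24 = 7971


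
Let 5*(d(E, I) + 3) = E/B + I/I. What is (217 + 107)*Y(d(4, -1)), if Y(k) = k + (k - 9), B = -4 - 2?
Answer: -24084/5 ≈ -4816.8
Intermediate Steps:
B = -6
d(E, I) = -14/5 - E/30 (d(E, I) = -3 + (E/(-6) + I/I)/5 = -3 + (E*(-⅙) + 1)/5 = -3 + (-E/6 + 1)/5 = -3 + (1 - E/6)/5 = -3 + (⅕ - E/30) = -14/5 - E/30)
Y(k) = -9 + 2*k (Y(k) = k + (-9 + k) = -9 + 2*k)
(217 + 107)*Y(d(4, -1)) = (217 + 107)*(-9 + 2*(-14/5 - 1/30*4)) = 324*(-9 + 2*(-14/5 - 2/15)) = 324*(-9 + 2*(-44/15)) = 324*(-9 - 88/15) = 324*(-223/15) = -24084/5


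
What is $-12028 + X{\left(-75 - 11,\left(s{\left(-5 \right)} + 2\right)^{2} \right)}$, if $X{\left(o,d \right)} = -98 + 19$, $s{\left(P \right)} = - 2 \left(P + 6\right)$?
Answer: $-12107$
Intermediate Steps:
$s{\left(P \right)} = -12 - 2 P$ ($s{\left(P \right)} = - 2 \left(6 + P\right) = -12 - 2 P$)
$X{\left(o,d \right)} = -79$
$-12028 + X{\left(-75 - 11,\left(s{\left(-5 \right)} + 2\right)^{2} \right)} = -12028 - 79 = -12107$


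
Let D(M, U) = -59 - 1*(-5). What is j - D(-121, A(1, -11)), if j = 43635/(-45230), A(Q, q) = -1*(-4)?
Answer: 479757/9046 ≈ 53.035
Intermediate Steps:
A(Q, q) = 4
D(M, U) = -54 (D(M, U) = -59 + 5 = -54)
j = -8727/9046 (j = 43635*(-1/45230) = -8727/9046 ≈ -0.96474)
j - D(-121, A(1, -11)) = -8727/9046 - 1*(-54) = -8727/9046 + 54 = 479757/9046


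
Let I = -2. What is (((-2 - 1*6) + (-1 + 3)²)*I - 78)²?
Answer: 4900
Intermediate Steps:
(((-2 - 1*6) + (-1 + 3)²)*I - 78)² = (((-2 - 1*6) + (-1 + 3)²)*(-2) - 78)² = (((-2 - 6) + 2²)*(-2) - 78)² = ((-8 + 4)*(-2) - 78)² = (-4*(-2) - 78)² = (8 - 78)² = (-70)² = 4900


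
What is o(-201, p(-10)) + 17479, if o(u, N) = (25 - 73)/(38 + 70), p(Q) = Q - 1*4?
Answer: 157307/9 ≈ 17479.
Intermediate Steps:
p(Q) = -4 + Q (p(Q) = Q - 4 = -4 + Q)
o(u, N) = -4/9 (o(u, N) = -48/108 = -48*1/108 = -4/9)
o(-201, p(-10)) + 17479 = -4/9 + 17479 = 157307/9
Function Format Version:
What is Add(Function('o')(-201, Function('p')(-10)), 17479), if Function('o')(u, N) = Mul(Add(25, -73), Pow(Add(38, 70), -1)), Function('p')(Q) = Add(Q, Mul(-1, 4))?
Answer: Rational(157307, 9) ≈ 17479.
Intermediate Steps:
Function('p')(Q) = Add(-4, Q) (Function('p')(Q) = Add(Q, -4) = Add(-4, Q))
Function('o')(u, N) = Rational(-4, 9) (Function('o')(u, N) = Mul(-48, Pow(108, -1)) = Mul(-48, Rational(1, 108)) = Rational(-4, 9))
Add(Function('o')(-201, Function('p')(-10)), 17479) = Add(Rational(-4, 9), 17479) = Rational(157307, 9)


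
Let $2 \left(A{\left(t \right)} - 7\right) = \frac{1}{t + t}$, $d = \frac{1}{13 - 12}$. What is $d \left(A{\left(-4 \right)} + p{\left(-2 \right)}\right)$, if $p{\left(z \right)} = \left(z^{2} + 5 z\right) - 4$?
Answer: $- \frac{49}{16} \approx -3.0625$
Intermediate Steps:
$d = 1$ ($d = 1^{-1} = 1$)
$p{\left(z \right)} = -4 + z^{2} + 5 z$
$A{\left(t \right)} = 7 + \frac{1}{4 t}$ ($A{\left(t \right)} = 7 + \frac{1}{2 \left(t + t\right)} = 7 + \frac{1}{2 \cdot 2 t} = 7 + \frac{\frac{1}{2} \frac{1}{t}}{2} = 7 + \frac{1}{4 t}$)
$d \left(A{\left(-4 \right)} + p{\left(-2 \right)}\right) = 1 \left(\left(7 + \frac{1}{4 \left(-4\right)}\right) + \left(-4 + \left(-2\right)^{2} + 5 \left(-2\right)\right)\right) = 1 \left(\left(7 + \frac{1}{4} \left(- \frac{1}{4}\right)\right) - 10\right) = 1 \left(\left(7 - \frac{1}{16}\right) - 10\right) = 1 \left(\frac{111}{16} - 10\right) = 1 \left(- \frac{49}{16}\right) = - \frac{49}{16}$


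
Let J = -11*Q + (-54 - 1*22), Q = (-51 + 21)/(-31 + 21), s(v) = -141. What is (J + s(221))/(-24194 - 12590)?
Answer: 125/18392 ≈ 0.0067964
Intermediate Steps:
Q = 3 (Q = -30/(-10) = -30*(-1/10) = 3)
J = -109 (J = -11*3 + (-54 - 1*22) = -33 + (-54 - 22) = -33 - 76 = -109)
(J + s(221))/(-24194 - 12590) = (-109 - 141)/(-24194 - 12590) = -250/(-36784) = -250*(-1/36784) = 125/18392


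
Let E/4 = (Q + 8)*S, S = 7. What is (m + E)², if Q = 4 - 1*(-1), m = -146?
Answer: 47524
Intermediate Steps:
Q = 5 (Q = 4 + 1 = 5)
E = 364 (E = 4*((5 + 8)*7) = 4*(13*7) = 4*91 = 364)
(m + E)² = (-146 + 364)² = 218² = 47524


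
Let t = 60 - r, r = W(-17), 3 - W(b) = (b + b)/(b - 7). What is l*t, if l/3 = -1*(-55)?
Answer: 38555/4 ≈ 9638.8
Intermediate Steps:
W(b) = 3 - 2*b/(-7 + b) (W(b) = 3 - (b + b)/(b - 7) = 3 - 2*b/(-7 + b))
r = 19/12 (r = (-21 - 17)/(-7 - 17) = -38/(-24) = -1/24*(-38) = 19/12 ≈ 1.5833)
l = 165 (l = 3*(-1*(-55)) = 3*55 = 165)
t = 701/12 (t = 60 - 1*19/12 = 60 - 19/12 = 701/12 ≈ 58.417)
l*t = 165*(701/12) = 38555/4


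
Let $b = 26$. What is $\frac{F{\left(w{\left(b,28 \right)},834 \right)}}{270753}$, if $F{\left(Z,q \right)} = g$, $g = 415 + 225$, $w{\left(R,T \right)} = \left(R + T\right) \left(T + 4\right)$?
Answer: $\frac{640}{270753} \approx 0.0023638$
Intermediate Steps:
$w{\left(R,T \right)} = \left(4 + T\right) \left(R + T\right)$ ($w{\left(R,T \right)} = \left(R + T\right) \left(4 + T\right) = \left(4 + T\right) \left(R + T\right)$)
$g = 640$
$F{\left(Z,q \right)} = 640$
$\frac{F{\left(w{\left(b,28 \right)},834 \right)}}{270753} = \frac{640}{270753}$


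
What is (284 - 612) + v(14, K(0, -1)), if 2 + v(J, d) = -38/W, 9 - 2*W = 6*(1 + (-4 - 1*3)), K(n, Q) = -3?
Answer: -14926/45 ≈ -331.69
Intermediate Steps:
W = 45/2 (W = 9/2 - 3*(1 + (-4 - 1*3)) = 9/2 - 3*(1 + (-4 - 3)) = 9/2 - 3*(1 - 7) = 9/2 - 3*(-6) = 9/2 - 1/2*(-36) = 9/2 + 18 = 45/2 ≈ 22.500)
v(J, d) = -166/45 (v(J, d) = -2 - 38/45/2 = -2 - 38*2/45 = -2 - 76/45 = -166/45)
(284 - 612) + v(14, K(0, -1)) = (284 - 612) - 166/45 = -328 - 166/45 = -14926/45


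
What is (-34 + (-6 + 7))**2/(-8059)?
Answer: -1089/8059 ≈ -0.13513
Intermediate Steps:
(-34 + (-6 + 7))**2/(-8059) = (-34 + 1)**2*(-1/8059) = (-33)**2*(-1/8059) = 1089*(-1/8059) = -1089/8059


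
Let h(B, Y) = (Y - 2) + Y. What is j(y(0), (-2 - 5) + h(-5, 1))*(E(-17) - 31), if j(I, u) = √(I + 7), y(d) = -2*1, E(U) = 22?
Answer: -9*√5 ≈ -20.125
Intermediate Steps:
y(d) = -2
h(B, Y) = -2 + 2*Y (h(B, Y) = (-2 + Y) + Y = -2 + 2*Y)
j(I, u) = √(7 + I)
j(y(0), (-2 - 5) + h(-5, 1))*(E(-17) - 31) = √(7 - 2)*(22 - 31) = √5*(-9) = -9*√5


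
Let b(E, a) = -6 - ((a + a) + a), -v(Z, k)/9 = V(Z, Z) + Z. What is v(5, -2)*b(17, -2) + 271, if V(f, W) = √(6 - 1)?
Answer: 271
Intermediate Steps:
V(f, W) = √5
v(Z, k) = -9*Z - 9*√5 (v(Z, k) = -9*(√5 + Z) = -9*(Z + √5) = -9*Z - 9*√5)
b(E, a) = -6 - 3*a (b(E, a) = -6 - (2*a + a) = -6 - 3*a)
v(5, -2)*b(17, -2) + 271 = (-9*5 - 9*√5)*(-6 - 3*(-2)) + 271 = (-45 - 9*√5)*(-6 + 6) + 271 = (-45 - 9*√5)*0 + 271 = 0 + 271 = 271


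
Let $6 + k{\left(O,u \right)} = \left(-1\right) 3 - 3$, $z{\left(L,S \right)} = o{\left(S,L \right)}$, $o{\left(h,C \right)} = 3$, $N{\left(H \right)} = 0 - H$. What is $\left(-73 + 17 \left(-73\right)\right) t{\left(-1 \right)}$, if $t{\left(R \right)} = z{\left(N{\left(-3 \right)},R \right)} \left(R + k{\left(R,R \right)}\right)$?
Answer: $51246$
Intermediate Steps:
$N{\left(H \right)} = - H$
$z{\left(L,S \right)} = 3$
$k{\left(O,u \right)} = -12$ ($k{\left(O,u \right)} = -6 - 6 = -12$)
$t{\left(R \right)} = -36 + 3 R$ ($t{\left(R \right)} = 3 \left(R - 12\right) = 3 \left(-12 + R\right) = -36 + 3 R$)
$\left(-73 + 17 \left(-73\right)\right) t{\left(-1 \right)} = \left(-73 + 17 \left(-73\right)\right) \left(-36 + 3 \left(-1\right)\right) = \left(-73 - 1241\right) \left(-36 - 3\right) = \left(-1314\right) \left(-39\right) = 51246$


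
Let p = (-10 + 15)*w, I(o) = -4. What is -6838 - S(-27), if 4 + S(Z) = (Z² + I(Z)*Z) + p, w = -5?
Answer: -7646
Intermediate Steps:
p = -25 (p = (-10 + 15)*(-5) = 5*(-5) = -25)
S(Z) = -29 + Z² - 4*Z (S(Z) = -4 + ((Z² - 4*Z) - 25) = -4 + (-25 + Z² - 4*Z) = -29 + Z² - 4*Z)
-6838 - S(-27) = -6838 - (-29 + (-27)² - 4*(-27)) = -6838 - (-29 + 729 + 108) = -6838 - 1*808 = -6838 - 808 = -7646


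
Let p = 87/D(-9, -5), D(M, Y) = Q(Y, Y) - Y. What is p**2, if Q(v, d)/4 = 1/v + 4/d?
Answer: 7569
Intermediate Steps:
Q(v, d) = 4/v + 16/d (Q(v, d) = 4*(1/v + 4/d) = 4/v + 16/d)
D(M, Y) = -Y + 20/Y (D(M, Y) = (4/Y + 16/Y) - Y = 20/Y - Y = -Y + 20/Y)
p = 87 (p = 87/(-1*(-5) + 20/(-5)) = 87/(5 + 20*(-1/5)) = 87/(5 - 4) = 87/1 = 87*1 = 87)
p**2 = 87**2 = 7569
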